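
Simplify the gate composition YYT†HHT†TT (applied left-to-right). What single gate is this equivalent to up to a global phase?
I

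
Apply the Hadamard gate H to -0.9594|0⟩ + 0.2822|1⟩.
-0.4789|0⟩ - 0.8779|1⟩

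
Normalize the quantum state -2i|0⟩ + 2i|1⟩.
-(1/√2)i|0⟩ + (1/√2)i|1⟩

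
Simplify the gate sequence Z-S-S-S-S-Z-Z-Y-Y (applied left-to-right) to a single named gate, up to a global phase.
Z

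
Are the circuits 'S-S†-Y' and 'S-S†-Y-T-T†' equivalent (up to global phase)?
Yes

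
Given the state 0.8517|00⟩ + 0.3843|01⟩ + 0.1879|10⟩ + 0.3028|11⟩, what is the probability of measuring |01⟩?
0.1477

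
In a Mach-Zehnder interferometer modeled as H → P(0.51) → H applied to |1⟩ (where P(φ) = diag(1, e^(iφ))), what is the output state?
(0.06363 - 0.2441i)|0⟩ + (0.9364 + 0.2441i)|1⟩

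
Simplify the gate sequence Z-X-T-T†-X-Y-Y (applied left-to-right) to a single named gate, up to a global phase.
Z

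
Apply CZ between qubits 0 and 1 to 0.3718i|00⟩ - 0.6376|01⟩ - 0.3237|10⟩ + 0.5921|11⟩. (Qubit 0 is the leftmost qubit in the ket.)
0.3718i|00⟩ - 0.6376|01⟩ - 0.3237|10⟩ - 0.5921|11⟩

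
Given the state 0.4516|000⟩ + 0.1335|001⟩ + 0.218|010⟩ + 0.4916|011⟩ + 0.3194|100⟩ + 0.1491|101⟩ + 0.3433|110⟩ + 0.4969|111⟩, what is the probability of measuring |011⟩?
0.2417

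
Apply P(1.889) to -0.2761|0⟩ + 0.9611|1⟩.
-0.2761|0⟩ + (-0.3007 + 0.9129i)|1⟩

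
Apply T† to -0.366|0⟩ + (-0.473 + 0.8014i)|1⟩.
-0.366|0⟩ + (0.2322 + 0.9011i)|1⟩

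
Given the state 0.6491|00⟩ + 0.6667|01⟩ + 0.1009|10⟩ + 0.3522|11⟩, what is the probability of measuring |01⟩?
0.4445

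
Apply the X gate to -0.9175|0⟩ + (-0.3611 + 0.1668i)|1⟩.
(-0.3611 + 0.1668i)|0⟩ - 0.9175|1⟩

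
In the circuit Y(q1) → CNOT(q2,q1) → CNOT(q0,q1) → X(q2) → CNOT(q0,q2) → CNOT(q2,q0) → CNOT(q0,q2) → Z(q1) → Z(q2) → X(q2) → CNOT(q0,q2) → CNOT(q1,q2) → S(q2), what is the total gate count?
13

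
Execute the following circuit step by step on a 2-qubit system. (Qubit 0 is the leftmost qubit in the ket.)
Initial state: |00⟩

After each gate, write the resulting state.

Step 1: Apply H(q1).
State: 1/√2|00⟩ + 1/√2|01⟩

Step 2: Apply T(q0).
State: 1/√2|00⟩ + 1/√2|01⟩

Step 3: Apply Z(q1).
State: 1/√2|00⟩ - 1/√2|01⟩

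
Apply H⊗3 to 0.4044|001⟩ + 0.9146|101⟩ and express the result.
0.4663|000⟩ - 0.4663|001⟩ + 0.4663|010⟩ - 0.4663|011⟩ - 0.1804|100⟩ + 0.1804|101⟩ - 0.1804|110⟩ + 0.1804|111⟩

H⊗3 gives amp(|y⟩) = (1/2√2) Σ_x (−1)^(x·y) amp(|x⟩), where x·y is the number of positions in which both x and y have a 1.
|000⟩: (0.4044 + 0.9146)/(2√2) = 0.4663
|001⟩: (-0.4044 - 0.9146)/(2√2) = -0.4663
|010⟩: (0.4044 + 0.9146)/(2√2) = 0.4663
|011⟩: (-0.4044 - 0.9146)/(2√2) = -0.4663
|100⟩: (0.4044 - 0.9146)/(2√2) = -0.1804
|101⟩: (-0.4044 + 0.9146)/(2√2) = 0.1804
|110⟩: (0.4044 - 0.9146)/(2√2) = -0.1804
|111⟩: (-0.4044 + 0.9146)/(2√2) = 0.1804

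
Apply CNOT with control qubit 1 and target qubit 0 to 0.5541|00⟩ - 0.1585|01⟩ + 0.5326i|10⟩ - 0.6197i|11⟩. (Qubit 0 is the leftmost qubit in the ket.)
0.5541|00⟩ - 0.6197i|01⟩ + 0.5326i|10⟩ - 0.1585|11⟩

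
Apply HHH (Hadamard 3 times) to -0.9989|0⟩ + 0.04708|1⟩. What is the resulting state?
-0.673|0⟩ - 0.7396|1⟩

H² = I, so H^3 = H: a single Hadamard. With (a, b) = (-0.9989, 0.04708), H gives ((a + b)/√2, (a − b)/√2) = (-0.673, -0.7396).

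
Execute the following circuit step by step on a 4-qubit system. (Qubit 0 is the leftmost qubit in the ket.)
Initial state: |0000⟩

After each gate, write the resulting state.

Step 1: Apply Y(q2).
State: i|0010⟩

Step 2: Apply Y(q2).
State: |0000⟩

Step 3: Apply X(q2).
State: |0010⟩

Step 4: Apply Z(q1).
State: |0010⟩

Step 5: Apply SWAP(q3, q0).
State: |0010⟩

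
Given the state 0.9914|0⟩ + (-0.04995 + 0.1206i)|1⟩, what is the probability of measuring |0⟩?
0.9829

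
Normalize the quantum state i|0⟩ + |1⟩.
(1/√2)i|0⟩ + 1/√2|1⟩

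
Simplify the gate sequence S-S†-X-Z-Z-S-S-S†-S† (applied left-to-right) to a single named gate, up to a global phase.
X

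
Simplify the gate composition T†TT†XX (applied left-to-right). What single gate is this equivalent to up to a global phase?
T†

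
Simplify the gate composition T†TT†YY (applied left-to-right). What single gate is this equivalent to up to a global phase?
T†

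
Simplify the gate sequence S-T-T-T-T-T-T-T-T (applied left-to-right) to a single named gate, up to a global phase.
S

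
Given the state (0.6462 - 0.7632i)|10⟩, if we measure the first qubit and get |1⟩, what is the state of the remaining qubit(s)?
(0.6462 - 0.7632i)|0⟩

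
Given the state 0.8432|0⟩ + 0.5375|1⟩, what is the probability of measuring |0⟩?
0.711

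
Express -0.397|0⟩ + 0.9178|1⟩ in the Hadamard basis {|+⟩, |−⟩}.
0.3683|+⟩ - 0.9297|−⟩

With |ψ⟩ = α|0⟩ + β|1⟩, the Hadamard-basis coefficients are ⟨+|ψ⟩ = (α + β)/√2 and ⟨−|ψ⟩ = (α − β)/√2.
Here α = -0.397, β = 0.9178: (α + β)/√2 = 0.3683, (α − β)/√2 = -0.9297.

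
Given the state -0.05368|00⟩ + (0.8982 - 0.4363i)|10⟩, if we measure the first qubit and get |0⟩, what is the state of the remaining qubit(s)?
-|0⟩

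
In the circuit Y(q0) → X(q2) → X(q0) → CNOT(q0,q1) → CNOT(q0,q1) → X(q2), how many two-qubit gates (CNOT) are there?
2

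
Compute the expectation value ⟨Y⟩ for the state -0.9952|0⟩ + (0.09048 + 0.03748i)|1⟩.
-0.0746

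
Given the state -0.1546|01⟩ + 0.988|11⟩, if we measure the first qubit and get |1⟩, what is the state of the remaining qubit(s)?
|1⟩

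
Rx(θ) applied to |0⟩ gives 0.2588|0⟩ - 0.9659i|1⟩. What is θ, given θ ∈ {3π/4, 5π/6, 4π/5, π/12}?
5π/6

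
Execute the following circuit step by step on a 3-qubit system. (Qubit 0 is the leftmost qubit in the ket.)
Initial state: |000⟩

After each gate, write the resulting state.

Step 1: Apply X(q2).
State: |001⟩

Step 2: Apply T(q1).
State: |001⟩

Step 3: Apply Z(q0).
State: |001⟩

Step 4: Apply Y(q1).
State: i|011⟩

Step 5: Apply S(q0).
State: i|011⟩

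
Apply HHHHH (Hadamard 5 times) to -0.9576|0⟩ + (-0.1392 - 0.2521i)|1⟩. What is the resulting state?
(-0.7756 - 0.1783i)|0⟩ + (-0.5787 + 0.1783i)|1⟩

H² = I, so H^5 = H: a single Hadamard. With (a, b) = (-0.9576, (-0.1392 - 0.2521i)), H gives ((a + b)/√2, (a − b)/√2) = ((-0.7756 - 0.1783i), (-0.5787 + 0.1783i)).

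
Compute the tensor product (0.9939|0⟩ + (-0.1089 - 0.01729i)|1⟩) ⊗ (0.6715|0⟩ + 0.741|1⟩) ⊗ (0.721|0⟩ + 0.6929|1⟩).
0.4812|000⟩ + 0.4624|001⟩ + 0.531|010⟩ + 0.5103|011⟩ + (-0.05272 - 0.008371i)|100⟩ + (-0.05067 - 0.008045i)|101⟩ + (-0.05818 - 0.009237i)|110⟩ + (-0.05591 - 0.008877i)|111⟩

amp(|b₁b₂…⟩) = product of the factor amplitudes for bits b₁, b₂, …; only kets whose every factor amplitude is nonzero survive.
|000⟩: (0.9939)(0.6715)(0.721) = 0.4812
|001⟩: (0.9939)(0.6715)(0.6929) = 0.4624
|010⟩: (0.9939)(0.741)(0.721) = 0.531
|011⟩: (0.9939)(0.741)(0.6929) = 0.5103
|100⟩: (-0.1089 - 0.01729i)(0.6715)(0.721) = (-0.05272 - 0.008371i)
|101⟩: (-0.1089 - 0.01729i)(0.6715)(0.6929) = (-0.05067 - 0.008045i)
|110⟩: (-0.1089 - 0.01729i)(0.741)(0.721) = (-0.05818 - 0.009237i)
|111⟩: (-0.1089 - 0.01729i)(0.741)(0.6929) = (-0.05591 - 0.008877i)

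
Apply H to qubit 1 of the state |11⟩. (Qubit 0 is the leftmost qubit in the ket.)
1/√2|10⟩ - 1/√2|11⟩

H on qubit 1 mixes each pair of kets that differ only in qubit 1: amplitudes (a, b) of (|…0…⟩, |…1…⟩) become ((a + b)/√2, (a − b)/√2). Kets absent from the input have amplitude 0.
(|10⟩, |11⟩): (a, b) = (0, 1) → (1/√2, -1/√2)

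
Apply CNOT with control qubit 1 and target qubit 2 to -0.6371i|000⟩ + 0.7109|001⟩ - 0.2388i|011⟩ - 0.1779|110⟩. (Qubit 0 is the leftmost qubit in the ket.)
-0.6371i|000⟩ + 0.7109|001⟩ - 0.2388i|010⟩ - 0.1779|111⟩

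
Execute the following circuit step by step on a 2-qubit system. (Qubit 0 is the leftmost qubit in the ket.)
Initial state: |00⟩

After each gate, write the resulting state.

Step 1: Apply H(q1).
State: 1/√2|00⟩ + 1/√2|01⟩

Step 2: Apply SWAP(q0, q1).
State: 1/√2|00⟩ + 1/√2|10⟩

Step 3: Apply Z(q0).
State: 1/√2|00⟩ - 1/√2|10⟩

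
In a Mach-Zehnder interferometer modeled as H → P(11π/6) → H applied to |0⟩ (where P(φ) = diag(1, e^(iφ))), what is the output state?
(0.933 - 0.25i)|0⟩ + (0.06699 + 0.25i)|1⟩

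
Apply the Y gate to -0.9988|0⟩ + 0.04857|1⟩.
-0.04857i|0⟩ - 0.9988i|1⟩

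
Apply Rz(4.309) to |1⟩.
(-0.5511 + 0.8344i)|1⟩

Rz(4.309) = [[e^(−iθ/2), 0], [0, e^(iθ/2)]] with e^(±iθ/2) = cos(θ/2) ± i·sin(θ/2); θ = 4.309, cos(θ/2) ≈ -0.551118, sin(θ/2) ≈ 0.834427.
With a = amp(|0⟩) = 0 and b = amp(|1⟩) = 1:
new amp(|0⟩) = (-0.551118 - 0.834427i)·a = 0
new amp(|1⟩) = (-0.551118 + 0.834427i)·b = (-0.5511 + 0.8344i)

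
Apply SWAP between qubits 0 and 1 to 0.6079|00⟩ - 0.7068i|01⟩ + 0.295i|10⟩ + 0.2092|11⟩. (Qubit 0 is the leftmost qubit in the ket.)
0.6079|00⟩ + 0.295i|01⟩ - 0.7068i|10⟩ + 0.2092|11⟩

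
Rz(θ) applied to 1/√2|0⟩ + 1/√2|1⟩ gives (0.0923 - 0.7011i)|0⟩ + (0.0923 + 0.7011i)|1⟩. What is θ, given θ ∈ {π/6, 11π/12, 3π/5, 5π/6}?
11π/12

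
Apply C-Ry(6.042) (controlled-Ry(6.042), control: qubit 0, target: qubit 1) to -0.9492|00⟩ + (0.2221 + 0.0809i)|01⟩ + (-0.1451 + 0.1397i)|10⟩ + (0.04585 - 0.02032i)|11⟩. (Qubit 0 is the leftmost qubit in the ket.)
-0.9492|00⟩ + (0.2221 + 0.0809i)|01⟩ + (0.1385 - 0.1362i)|10⟩ + (-0.06297 + 0.03698i)|11⟩

C-Ry(6.042) leaves the control-|0⟩ kets |00⟩, |01⟩ unchanged and applies Ry(6.042) to qubit 1 on the control-|1⟩ pair (|10⟩, |11⟩).
Ry(6.042) = [[cos(θ/2), −sin(θ/2)], [sin(θ/2), cos(θ/2)]]; θ = 6.042, cos(θ/2) ≈ -0.992738, sin(θ/2) ≈ 0.120301.
With a = amp(|10⟩) = (-0.1451 + 0.1397i) and b = amp(|11⟩) = (0.04585 - 0.02032i):
new amp(|10⟩) = (-0.992738)·a + (-0.120301)·b = (0.1385 - 0.1362i)
new amp(|11⟩) = (0.120301)·a + (-0.992738)·b = (-0.06297 + 0.03698i)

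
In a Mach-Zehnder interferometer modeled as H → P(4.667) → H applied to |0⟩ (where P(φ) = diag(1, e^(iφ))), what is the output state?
(0.4773 - 0.4995i)|0⟩ + (0.5227 + 0.4995i)|1⟩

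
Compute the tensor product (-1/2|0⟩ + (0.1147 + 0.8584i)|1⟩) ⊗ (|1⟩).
-1/2|01⟩ + (0.1147 + 0.8584i)|11⟩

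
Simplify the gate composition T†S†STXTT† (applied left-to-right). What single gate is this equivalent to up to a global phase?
X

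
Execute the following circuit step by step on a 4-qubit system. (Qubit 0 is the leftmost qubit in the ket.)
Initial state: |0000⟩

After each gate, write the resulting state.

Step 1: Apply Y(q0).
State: i|1000⟩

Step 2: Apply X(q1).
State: i|1100⟩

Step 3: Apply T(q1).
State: (-1/√2 + (1/√2)i)|1100⟩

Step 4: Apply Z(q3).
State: (-1/√2 + (1/√2)i)|1100⟩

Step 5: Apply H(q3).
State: (-1/2 + (1/2)i)|1100⟩ + (-1/2 + (1/2)i)|1101⟩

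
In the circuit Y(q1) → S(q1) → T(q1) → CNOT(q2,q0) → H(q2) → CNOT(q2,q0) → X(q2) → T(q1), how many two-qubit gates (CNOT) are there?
2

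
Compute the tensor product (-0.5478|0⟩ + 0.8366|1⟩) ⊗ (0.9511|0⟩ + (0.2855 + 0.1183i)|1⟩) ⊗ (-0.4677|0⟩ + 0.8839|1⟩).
0.2437|000⟩ - 0.4605|001⟩ + (0.07315 + 0.03031i)|010⟩ + (-0.1382 - 0.05728i)|011⟩ - 0.3721|100⟩ + 0.7033|101⟩ + (-0.1117 - 0.04629i)|110⟩ + (0.2111 + 0.08748i)|111⟩

amp(|b₁b₂…⟩) = product of the factor amplitudes for bits b₁, b₂, …; only kets whose every factor amplitude is nonzero survive.
|000⟩: (-0.5478)(0.9511)(-0.4677) = 0.2437
|001⟩: (-0.5478)(0.9511)(0.8839) = -0.4605
|010⟩: (-0.5478)(0.2855 + 0.1183i)(-0.4677) = (0.07315 + 0.03031i)
|011⟩: (-0.5478)(0.2855 + 0.1183i)(0.8839) = (-0.1382 - 0.05728i)
|100⟩: (0.8366)(0.9511)(-0.4677) = -0.3721
|101⟩: (0.8366)(0.9511)(0.8839) = 0.7033
|110⟩: (0.8366)(0.2855 + 0.1183i)(-0.4677) = (-0.1117 - 0.04629i)
|111⟩: (0.8366)(0.2855 + 0.1183i)(0.8839) = (0.2111 + 0.08748i)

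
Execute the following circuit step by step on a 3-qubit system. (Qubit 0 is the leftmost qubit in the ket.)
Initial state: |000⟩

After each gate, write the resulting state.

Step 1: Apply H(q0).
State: 1/√2|000⟩ + 1/√2|100⟩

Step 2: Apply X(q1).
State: 1/√2|010⟩ + 1/√2|110⟩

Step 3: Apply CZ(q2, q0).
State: 1/√2|010⟩ + 1/√2|110⟩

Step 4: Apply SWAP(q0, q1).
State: 1/√2|100⟩ + 1/√2|110⟩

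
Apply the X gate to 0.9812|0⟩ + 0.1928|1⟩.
0.1928|0⟩ + 0.9812|1⟩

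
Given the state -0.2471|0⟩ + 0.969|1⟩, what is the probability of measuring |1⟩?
0.939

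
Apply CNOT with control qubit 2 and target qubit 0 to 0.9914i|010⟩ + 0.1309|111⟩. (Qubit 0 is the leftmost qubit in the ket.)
0.9914i|010⟩ + 0.1309|011⟩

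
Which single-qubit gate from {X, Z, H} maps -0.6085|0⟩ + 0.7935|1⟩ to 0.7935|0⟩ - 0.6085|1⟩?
X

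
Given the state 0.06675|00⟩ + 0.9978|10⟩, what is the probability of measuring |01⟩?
0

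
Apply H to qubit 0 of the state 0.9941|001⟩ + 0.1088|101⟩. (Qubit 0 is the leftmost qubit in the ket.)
0.7799|001⟩ + 0.626|101⟩

H on qubit 0 mixes each pair of kets that differ only in qubit 0: amplitudes (a, b) of (|…0…⟩, |…1…⟩) become ((a + b)/√2, (a − b)/√2). Kets absent from the input have amplitude 0.
(|001⟩, |101⟩): (a, b) = (0.9941, 0.1088) → (0.7799, 0.626)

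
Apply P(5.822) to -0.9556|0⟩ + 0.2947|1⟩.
-0.9556|0⟩ + (0.2639 - 0.1311i)|1⟩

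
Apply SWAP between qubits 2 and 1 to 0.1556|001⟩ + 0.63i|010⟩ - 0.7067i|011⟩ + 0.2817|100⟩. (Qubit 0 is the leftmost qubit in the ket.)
0.63i|001⟩ + 0.1556|010⟩ - 0.7067i|011⟩ + 0.2817|100⟩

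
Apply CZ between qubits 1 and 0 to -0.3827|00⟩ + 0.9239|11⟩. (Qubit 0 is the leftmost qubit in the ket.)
-0.3827|00⟩ - 0.9239|11⟩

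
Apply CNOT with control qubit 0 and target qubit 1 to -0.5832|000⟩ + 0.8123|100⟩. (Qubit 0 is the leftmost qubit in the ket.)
-0.5832|000⟩ + 0.8123|110⟩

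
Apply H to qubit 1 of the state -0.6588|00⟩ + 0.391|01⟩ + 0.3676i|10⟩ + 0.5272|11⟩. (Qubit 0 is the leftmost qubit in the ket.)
-0.1894|00⟩ - 0.7423|01⟩ + (0.3728 + 0.2599i)|10⟩ + (-0.3728 + 0.2599i)|11⟩

H on qubit 1 mixes each pair of kets that differ only in qubit 1: amplitudes (a, b) of (|…0…⟩, |…1…⟩) become ((a + b)/√2, (a − b)/√2). Kets absent from the input have amplitude 0.
(|00⟩, |01⟩): (a, b) = (-0.6588, 0.391) → (-0.1894, -0.7423)
(|10⟩, |11⟩): (a, b) = (0.3676i, 0.5272) → ((0.3728 + 0.2599i), (-0.3728 + 0.2599i))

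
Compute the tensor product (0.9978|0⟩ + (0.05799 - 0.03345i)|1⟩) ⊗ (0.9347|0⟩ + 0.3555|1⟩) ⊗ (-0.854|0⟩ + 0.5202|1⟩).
-0.7965|000⟩ + 0.4852|001⟩ - 0.3029|010⟩ + 0.1845|011⟩ + (-0.04629 + 0.0267i)|100⟩ + (0.0282 - 0.01626i)|101⟩ + (-0.01761 + 0.01016i)|110⟩ + (0.01072 - 0.006186i)|111⟩

amp(|b₁b₂…⟩) = product of the factor amplitudes for bits b₁, b₂, …; only kets whose every factor amplitude is nonzero survive.
|000⟩: (0.9978)(0.9347)(-0.854) = -0.7965
|001⟩: (0.9978)(0.9347)(0.5202) = 0.4852
|010⟩: (0.9978)(0.3555)(-0.854) = -0.3029
|011⟩: (0.9978)(0.3555)(0.5202) = 0.1845
|100⟩: (0.05799 - 0.03345i)(0.9347)(-0.854) = (-0.04629 + 0.0267i)
|101⟩: (0.05799 - 0.03345i)(0.9347)(0.5202) = (0.0282 - 0.01626i)
|110⟩: (0.05799 - 0.03345i)(0.3555)(-0.854) = (-0.01761 + 0.01016i)
|111⟩: (0.05799 - 0.03345i)(0.3555)(0.5202) = (0.01072 - 0.006186i)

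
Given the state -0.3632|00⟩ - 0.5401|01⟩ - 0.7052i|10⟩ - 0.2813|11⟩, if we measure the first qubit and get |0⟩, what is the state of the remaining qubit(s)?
-0.558|0⟩ - 0.8298|1⟩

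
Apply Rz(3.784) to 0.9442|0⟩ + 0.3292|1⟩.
(-0.2981 - 0.8959i)|0⟩ + (-0.1039 + 0.3124i)|1⟩

Rz(3.784) = [[e^(−iθ/2), 0], [0, e^(iθ/2)]] with e^(±iθ/2) = cos(θ/2) ± i·sin(θ/2); θ = 3.784, cos(θ/2) ≈ -0.315709, sin(θ/2) ≈ 0.948856.
With a = amp(|0⟩) = 0.9442 and b = amp(|1⟩) = 0.3292:
new amp(|0⟩) = (-0.315709 - 0.948856i)·a = (-0.2981 - 0.8959i)
new amp(|1⟩) = (-0.315709 + 0.948856i)·b = (-0.1039 + 0.3124i)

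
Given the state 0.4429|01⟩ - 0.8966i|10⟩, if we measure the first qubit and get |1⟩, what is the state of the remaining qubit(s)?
-i|0⟩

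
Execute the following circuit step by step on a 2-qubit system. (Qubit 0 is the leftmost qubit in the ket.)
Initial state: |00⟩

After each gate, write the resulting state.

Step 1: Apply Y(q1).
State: i|01⟩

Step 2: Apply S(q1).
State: -|01⟩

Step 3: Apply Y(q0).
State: -i|11⟩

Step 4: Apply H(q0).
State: -(1/√2)i|01⟩ + (1/√2)i|11⟩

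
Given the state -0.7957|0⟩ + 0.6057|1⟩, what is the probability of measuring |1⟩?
0.3669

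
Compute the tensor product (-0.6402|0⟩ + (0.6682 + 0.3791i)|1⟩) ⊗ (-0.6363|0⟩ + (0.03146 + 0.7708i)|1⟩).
0.4074|00⟩ + (-0.02014 - 0.4935i)|01⟩ + (-0.4252 - 0.2412i)|10⟩ + (-0.2712 + 0.527i)|11⟩

amp(|b₁b₂…⟩) = product of the factor amplitudes for bits b₁, b₂, …; only kets whose every factor amplitude is nonzero survive.
|00⟩: (-0.6402)(-0.6363) = 0.4074
|01⟩: (-0.6402)(0.03146 + 0.7708i) = (-0.02014 - 0.4935i)
|10⟩: (0.6682 + 0.3791i)(-0.6363) = (-0.4252 - 0.2412i)
|11⟩: (0.6682 + 0.3791i)(0.03146 + 0.7708i) = (-0.2712 + 0.527i)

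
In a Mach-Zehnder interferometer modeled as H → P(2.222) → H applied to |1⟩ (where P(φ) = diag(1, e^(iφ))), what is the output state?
(0.8031 - 0.3977i)|0⟩ + (0.1969 + 0.3977i)|1⟩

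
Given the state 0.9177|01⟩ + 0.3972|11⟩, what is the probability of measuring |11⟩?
0.1578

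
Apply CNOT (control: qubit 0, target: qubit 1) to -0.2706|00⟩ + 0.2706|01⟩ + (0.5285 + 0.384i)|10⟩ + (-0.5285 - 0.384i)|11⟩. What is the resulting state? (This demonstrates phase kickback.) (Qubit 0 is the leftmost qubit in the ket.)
-0.2706|00⟩ + 0.2706|01⟩ + (-0.5285 - 0.384i)|10⟩ + (0.5285 + 0.384i)|11⟩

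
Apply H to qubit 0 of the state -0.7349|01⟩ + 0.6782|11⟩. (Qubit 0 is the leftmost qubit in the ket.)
-0.04009|01⟩ - 0.9992|11⟩

H on qubit 0 mixes each pair of kets that differ only in qubit 0: amplitudes (a, b) of (|…0…⟩, |…1…⟩) become ((a + b)/√2, (a − b)/√2). Kets absent from the input have amplitude 0.
(|01⟩, |11⟩): (a, b) = (-0.7349, 0.6782) → (-0.04009, -0.9992)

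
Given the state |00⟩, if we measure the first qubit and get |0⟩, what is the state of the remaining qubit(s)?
|0⟩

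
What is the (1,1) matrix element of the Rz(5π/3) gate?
(-0.866 + (1/2)i)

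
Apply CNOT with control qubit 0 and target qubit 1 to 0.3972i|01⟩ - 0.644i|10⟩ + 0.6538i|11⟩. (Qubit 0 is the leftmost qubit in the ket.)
0.3972i|01⟩ + 0.6538i|10⟩ - 0.644i|11⟩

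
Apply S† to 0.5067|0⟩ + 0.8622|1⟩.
0.5067|0⟩ - 0.8622i|1⟩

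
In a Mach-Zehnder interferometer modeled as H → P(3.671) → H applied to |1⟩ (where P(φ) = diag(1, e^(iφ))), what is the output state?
(0.9316 + 0.2525i)|0⟩ + (0.06845 - 0.2525i)|1⟩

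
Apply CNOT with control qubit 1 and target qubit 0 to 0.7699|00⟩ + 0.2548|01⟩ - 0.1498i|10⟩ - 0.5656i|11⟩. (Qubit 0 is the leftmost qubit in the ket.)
0.7699|00⟩ - 0.5656i|01⟩ - 0.1498i|10⟩ + 0.2548|11⟩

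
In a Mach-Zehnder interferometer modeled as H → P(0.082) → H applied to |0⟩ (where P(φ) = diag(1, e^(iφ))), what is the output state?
(0.9983 + 0.04095i)|0⟩ + (0.00168 - 0.04095i)|1⟩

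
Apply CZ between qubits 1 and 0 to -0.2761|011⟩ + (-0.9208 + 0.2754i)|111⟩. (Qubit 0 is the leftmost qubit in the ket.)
-0.2761|011⟩ + (0.9208 - 0.2754i)|111⟩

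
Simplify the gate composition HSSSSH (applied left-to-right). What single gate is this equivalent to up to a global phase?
I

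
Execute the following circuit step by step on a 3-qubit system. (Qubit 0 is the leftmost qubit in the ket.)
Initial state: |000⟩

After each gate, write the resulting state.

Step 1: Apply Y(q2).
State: i|001⟩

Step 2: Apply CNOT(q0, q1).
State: i|001⟩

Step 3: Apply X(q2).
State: i|000⟩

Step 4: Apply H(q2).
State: (1/√2)i|000⟩ + (1/√2)i|001⟩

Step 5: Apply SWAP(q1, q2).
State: (1/√2)i|000⟩ + (1/√2)i|010⟩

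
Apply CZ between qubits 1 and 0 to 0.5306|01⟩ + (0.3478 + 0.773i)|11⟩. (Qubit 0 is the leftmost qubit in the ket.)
0.5306|01⟩ + (-0.3478 - 0.773i)|11⟩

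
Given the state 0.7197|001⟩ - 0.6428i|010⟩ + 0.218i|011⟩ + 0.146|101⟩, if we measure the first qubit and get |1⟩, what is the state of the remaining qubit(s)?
|01⟩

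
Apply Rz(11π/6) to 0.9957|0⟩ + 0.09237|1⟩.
(-0.9618 - 0.2577i)|0⟩ + (-0.08922 + 0.02391i)|1⟩

Rz(11π/6) = [[e^(−iθ/2), 0], [0, e^(iθ/2)]] with e^(±iθ/2) = cos(θ/2) ± i·sin(θ/2); θ = 11π/6, cos(θ/2) ≈ -0.965926, sin(θ/2) ≈ 0.258819.
With a = amp(|0⟩) = 0.9957 and b = amp(|1⟩) = 0.09237:
new amp(|0⟩) = (-0.965926 - 0.258819i)·a = (-0.9618 - 0.2577i)
new amp(|1⟩) = (-0.965926 + 0.258819i)·b = (-0.08922 + 0.02391i)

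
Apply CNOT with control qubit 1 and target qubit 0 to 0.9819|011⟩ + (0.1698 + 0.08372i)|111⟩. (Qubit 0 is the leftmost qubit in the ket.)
(0.1698 + 0.08372i)|011⟩ + 0.9819|111⟩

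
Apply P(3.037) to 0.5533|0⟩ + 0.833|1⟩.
0.5533|0⟩ + (-0.8284 + 0.08697i)|1⟩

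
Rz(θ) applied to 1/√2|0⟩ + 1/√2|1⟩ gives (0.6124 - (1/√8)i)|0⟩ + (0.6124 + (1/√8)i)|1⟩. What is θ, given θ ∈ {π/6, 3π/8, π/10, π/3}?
π/3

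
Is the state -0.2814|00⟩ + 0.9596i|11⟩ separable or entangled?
Entangled

Writing the state as a|00⟩ + b|01⟩ + c|10⟩ + d|11⟩, it is a product state iff ad − bc = 0.
Here (a, b, c, d) = (-0.2814, 0, 0, 0.9596i): ad − bc = (-0.2814)(0.9596i) − (0)(0) = -0.27i ≠ 0, so the state is entangled.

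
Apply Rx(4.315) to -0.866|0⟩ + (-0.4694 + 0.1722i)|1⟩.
(0.6228 + 0.3909i)|0⟩ + (0.2599 + 0.6258i)|1⟩

Rx(4.315) = [[cos(θ/2), −i·sin(θ/2)], [−i·sin(θ/2), cos(θ/2)]]; θ = 4.315, cos(θ/2) ≈ -0.553619, sin(θ/2) ≈ 0.83277.
With a = amp(|0⟩) = -0.866 and b = amp(|1⟩) = (-0.4694 + 0.1722i):
new amp(|0⟩) = (-0.553619)·a + (-0.83277i)·b = (0.6228 + 0.3909i)
new amp(|1⟩) = (-0.83277i)·a + (-0.553619)·b = (0.2599 + 0.6258i)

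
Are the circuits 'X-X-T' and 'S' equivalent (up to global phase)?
No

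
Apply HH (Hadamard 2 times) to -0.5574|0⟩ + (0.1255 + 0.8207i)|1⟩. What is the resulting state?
-0.5574|0⟩ + (0.1255 + 0.8207i)|1⟩

H² = I, so an even number of Hadamards cancels: H^2 = I and the state is unchanged.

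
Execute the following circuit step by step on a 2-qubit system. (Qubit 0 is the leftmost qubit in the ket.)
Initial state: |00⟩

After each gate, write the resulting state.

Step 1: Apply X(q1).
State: |01⟩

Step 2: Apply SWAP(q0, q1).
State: |10⟩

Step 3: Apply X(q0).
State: |00⟩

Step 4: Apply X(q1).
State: |01⟩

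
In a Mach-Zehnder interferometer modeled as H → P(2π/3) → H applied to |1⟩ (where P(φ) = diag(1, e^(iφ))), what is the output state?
(0.75 - 0.433i)|0⟩ + (0.25 + 0.433i)|1⟩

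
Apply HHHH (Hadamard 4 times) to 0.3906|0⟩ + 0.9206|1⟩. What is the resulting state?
0.3906|0⟩ + 0.9206|1⟩

H² = I, so an even number of Hadamards cancels: H^4 = I and the state is unchanged.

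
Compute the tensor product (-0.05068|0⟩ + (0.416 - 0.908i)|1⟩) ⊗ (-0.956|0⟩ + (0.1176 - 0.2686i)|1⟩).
0.04845|00⟩ + (-0.00596 + 0.01361i)|01⟩ + (-0.3977 + 0.868i)|10⟩ + (-0.195 - 0.2185i)|11⟩

amp(|b₁b₂…⟩) = product of the factor amplitudes for bits b₁, b₂, …; only kets whose every factor amplitude is nonzero survive.
|00⟩: (-0.05068)(-0.956) = 0.04845
|01⟩: (-0.05068)(0.1176 - 0.2686i) = (-0.00596 + 0.01361i)
|10⟩: (0.416 - 0.908i)(-0.956) = (-0.3977 + 0.868i)
|11⟩: (0.416 - 0.908i)(0.1176 - 0.2686i) = (-0.195 - 0.2185i)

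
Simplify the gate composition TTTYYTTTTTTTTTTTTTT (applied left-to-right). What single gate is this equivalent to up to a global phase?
T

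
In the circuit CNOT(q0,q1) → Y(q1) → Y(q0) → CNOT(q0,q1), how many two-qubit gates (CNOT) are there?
2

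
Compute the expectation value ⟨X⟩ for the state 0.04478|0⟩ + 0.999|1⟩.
0.08947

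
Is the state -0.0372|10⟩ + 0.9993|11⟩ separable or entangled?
Separable

Writing the state as a|00⟩ + b|01⟩ + c|10⟩ + d|11⟩, it is a product state iff ad − bc = 0.
Here (a, b, c, d) = (0, 0, -0.0372, 0.9993): ad − bc = (0)(0.9993) − (0)(-0.0372) = 0, so the state is separable.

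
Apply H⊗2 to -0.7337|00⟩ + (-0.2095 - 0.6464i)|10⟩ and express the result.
(-0.4716 - 0.3232i)|00⟩ + (-0.4716 - 0.3232i)|01⟩ + (-0.2621 + 0.3232i)|10⟩ + (-0.2621 + 0.3232i)|11⟩

H⊗2 gives amp(|y⟩) = (1/2) Σ_x (−1)^(x·y) amp(|x⟩), where x·y is the number of positions in which both x and y have a 1.
|00⟩: (-0.7337 + (-0.2095 - 0.6464i))/2 = (-0.4716 - 0.3232i)
|01⟩: (-0.7337 + (-0.2095 - 0.6464i))/2 = (-0.4716 - 0.3232i)
|10⟩: (-0.7337 - (-0.2095 - 0.6464i))/2 = (-0.2621 + 0.3232i)
|11⟩: (-0.7337 - (-0.2095 - 0.6464i))/2 = (-0.2621 + 0.3232i)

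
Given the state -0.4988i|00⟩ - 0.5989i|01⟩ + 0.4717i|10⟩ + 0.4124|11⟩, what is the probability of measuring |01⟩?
0.3587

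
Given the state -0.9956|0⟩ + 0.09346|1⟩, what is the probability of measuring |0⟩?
0.9912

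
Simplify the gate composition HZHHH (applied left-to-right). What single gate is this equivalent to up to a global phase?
X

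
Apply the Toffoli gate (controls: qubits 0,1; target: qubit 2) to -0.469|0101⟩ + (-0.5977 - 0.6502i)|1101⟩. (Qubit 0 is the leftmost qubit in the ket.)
-0.469|0101⟩ + (-0.5977 - 0.6502i)|1111⟩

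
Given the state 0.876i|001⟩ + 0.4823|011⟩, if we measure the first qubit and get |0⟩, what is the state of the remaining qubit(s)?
0.876i|01⟩ + 0.4823|11⟩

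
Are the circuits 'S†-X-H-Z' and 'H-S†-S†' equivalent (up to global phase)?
No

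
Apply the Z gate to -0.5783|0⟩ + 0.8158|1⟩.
-0.5783|0⟩ - 0.8158|1⟩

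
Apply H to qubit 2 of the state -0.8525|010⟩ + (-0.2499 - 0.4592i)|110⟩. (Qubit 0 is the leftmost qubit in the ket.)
-0.6028|010⟩ - 0.6028|011⟩ + (-0.1767 - 0.3247i)|110⟩ + (-0.1767 - 0.3247i)|111⟩

H on qubit 2 mixes each pair of kets that differ only in qubit 2: amplitudes (a, b) of (|…0…⟩, |…1…⟩) become ((a + b)/√2, (a − b)/√2). Kets absent from the input have amplitude 0.
(|010⟩, |011⟩): (a, b) = (-0.8525, 0) → (-0.6028, -0.6028)
(|110⟩, |111⟩): (a, b) = ((-0.2499 - 0.4592i), 0) → ((-0.1767 - 0.3247i), (-0.1767 - 0.3247i))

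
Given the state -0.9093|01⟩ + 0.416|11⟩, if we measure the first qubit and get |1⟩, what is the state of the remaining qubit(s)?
|1⟩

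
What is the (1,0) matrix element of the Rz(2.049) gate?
0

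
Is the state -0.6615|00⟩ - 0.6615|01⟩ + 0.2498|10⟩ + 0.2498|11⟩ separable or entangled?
Separable

Writing the state as a|00⟩ + b|01⟩ + c|10⟩ + d|11⟩, it is a product state iff ad − bc = 0.
Here (a, b, c, d) = (-0.6615, -0.6615, 0.2498, 0.2498): ad − bc = (-0.6615)(0.2498) − (-0.6615)(0.2498) = 0, so the state is separable.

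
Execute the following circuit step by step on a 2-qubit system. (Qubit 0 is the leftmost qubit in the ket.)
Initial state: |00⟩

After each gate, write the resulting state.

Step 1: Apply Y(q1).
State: i|01⟩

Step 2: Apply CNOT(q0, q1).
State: i|01⟩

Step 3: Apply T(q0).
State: i|01⟩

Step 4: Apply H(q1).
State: (1/√2)i|00⟩ - (1/√2)i|01⟩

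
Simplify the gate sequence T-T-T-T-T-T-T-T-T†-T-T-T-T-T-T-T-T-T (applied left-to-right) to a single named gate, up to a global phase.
I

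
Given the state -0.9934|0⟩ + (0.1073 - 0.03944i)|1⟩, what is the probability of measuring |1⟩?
0.01307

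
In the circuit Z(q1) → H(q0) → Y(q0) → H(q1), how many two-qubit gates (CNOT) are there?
0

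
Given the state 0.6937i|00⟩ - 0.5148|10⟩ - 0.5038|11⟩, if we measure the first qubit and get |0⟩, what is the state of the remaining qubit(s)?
i|0⟩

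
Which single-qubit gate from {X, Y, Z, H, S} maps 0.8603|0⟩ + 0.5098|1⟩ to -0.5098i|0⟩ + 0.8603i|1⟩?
Y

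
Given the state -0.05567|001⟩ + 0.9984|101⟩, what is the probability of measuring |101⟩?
0.9968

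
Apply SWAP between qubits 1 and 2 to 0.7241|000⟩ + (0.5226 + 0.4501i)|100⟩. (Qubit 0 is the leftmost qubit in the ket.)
0.7241|000⟩ + (0.5226 + 0.4501i)|100⟩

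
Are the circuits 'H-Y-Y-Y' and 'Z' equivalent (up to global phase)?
No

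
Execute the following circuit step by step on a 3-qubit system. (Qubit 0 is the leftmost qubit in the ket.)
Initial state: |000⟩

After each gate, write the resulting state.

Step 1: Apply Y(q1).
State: i|010⟩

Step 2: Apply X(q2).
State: i|011⟩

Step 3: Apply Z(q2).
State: -i|011⟩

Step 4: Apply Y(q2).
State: -|010⟩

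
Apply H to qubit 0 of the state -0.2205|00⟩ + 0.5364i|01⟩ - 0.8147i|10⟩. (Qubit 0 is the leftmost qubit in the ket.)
(-0.1559 - 0.5761i)|00⟩ + 0.3793i|01⟩ + (-0.1559 + 0.5761i)|10⟩ + 0.3793i|11⟩

H on qubit 0 mixes each pair of kets that differ only in qubit 0: amplitudes (a, b) of (|…0…⟩, |…1…⟩) become ((a + b)/√2, (a − b)/√2). Kets absent from the input have amplitude 0.
(|00⟩, |10⟩): (a, b) = (-0.2205, -0.8147i) → ((-0.1559 - 0.5761i), (-0.1559 + 0.5761i))
(|01⟩, |11⟩): (a, b) = (0.5364i, 0) → (0.3793i, 0.3793i)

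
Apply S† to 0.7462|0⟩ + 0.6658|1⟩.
0.7462|0⟩ - 0.6658i|1⟩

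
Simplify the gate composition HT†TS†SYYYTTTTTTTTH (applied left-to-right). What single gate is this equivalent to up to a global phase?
Y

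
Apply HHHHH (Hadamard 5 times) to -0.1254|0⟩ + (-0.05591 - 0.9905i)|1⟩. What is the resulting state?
(-0.1282 - 0.7004i)|0⟩ + (-0.04914 + 0.7004i)|1⟩

H² = I, so H^5 = H: a single Hadamard. With (a, b) = (-0.1254, (-0.05591 - 0.9905i)), H gives ((a + b)/√2, (a − b)/√2) = ((-0.1282 - 0.7004i), (-0.04914 + 0.7004i)).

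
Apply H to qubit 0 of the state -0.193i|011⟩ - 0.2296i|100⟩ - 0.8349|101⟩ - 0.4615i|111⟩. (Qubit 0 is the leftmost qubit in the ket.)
-0.1624i|000⟩ - 0.5904|001⟩ - 0.4628i|011⟩ + 0.1624i|100⟩ + 0.5904|101⟩ + 0.1899i|111⟩

H on qubit 0 mixes each pair of kets that differ only in qubit 0: amplitudes (a, b) of (|…0…⟩, |…1…⟩) become ((a + b)/√2, (a − b)/√2). Kets absent from the input have amplitude 0.
(|000⟩, |100⟩): (a, b) = (0, -0.2296i) → (-0.1624i, 0.1624i)
(|001⟩, |101⟩): (a, b) = (0, -0.8349) → (-0.5904, 0.5904)
(|011⟩, |111⟩): (a, b) = (-0.193i, -0.4615i) → (-0.4628i, 0.1899i)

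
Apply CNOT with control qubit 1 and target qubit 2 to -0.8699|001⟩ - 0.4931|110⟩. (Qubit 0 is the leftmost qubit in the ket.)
-0.8699|001⟩ - 0.4931|111⟩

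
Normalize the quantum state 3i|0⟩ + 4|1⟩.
0.6i|0⟩ + 0.8|1⟩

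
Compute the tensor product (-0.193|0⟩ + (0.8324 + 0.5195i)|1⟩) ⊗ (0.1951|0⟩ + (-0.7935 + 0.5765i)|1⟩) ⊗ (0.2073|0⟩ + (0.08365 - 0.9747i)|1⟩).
-0.007806|000⟩ + (-0.00315 + 0.0367i)|001⟩ + (0.03175 - 0.02307i)|010⟩ + (-0.09564 - 0.1586i)|011⟩ + (0.03367 + 0.02101i)|100⟩ + (0.1124 - 0.1498i)|101⟩ + (-0.199 + 0.01402i)|110⟩ + (-0.01436 + 0.9414i)|111⟩

amp(|b₁b₂…⟩) = product of the factor amplitudes for bits b₁, b₂, …; only kets whose every factor amplitude is nonzero survive.
|000⟩: (-0.193)(0.1951)(0.2073) = -0.007806
|001⟩: (-0.193)(0.1951)(0.08365 - 0.9747i) = (-0.00315 + 0.0367i)
|010⟩: (-0.193)(-0.7935 + 0.5765i)(0.2073) = (0.03175 - 0.02307i)
|011⟩: (-0.193)(-0.7935 + 0.5765i)(0.08365 - 0.9747i) = (-0.09564 - 0.1586i)
|100⟩: (0.8324 + 0.5195i)(0.1951)(0.2073) = (0.03367 + 0.02101i)
|101⟩: (0.8324 + 0.5195i)(0.1951)(0.08365 - 0.9747i) = (0.1124 - 0.1498i)
|110⟩: (0.8324 + 0.5195i)(-0.7935 + 0.5765i)(0.2073) = (-0.199 + 0.01402i)
|111⟩: (0.8324 + 0.5195i)(-0.7935 + 0.5765i)(0.08365 - 0.9747i) = (-0.01436 + 0.9414i)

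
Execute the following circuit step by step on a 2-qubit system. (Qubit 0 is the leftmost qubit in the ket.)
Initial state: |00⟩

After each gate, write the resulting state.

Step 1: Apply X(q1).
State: |01⟩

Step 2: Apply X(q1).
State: |00⟩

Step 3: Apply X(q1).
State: |01⟩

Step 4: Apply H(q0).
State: 1/√2|01⟩ + 1/√2|11⟩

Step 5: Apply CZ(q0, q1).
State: 1/√2|01⟩ - 1/√2|11⟩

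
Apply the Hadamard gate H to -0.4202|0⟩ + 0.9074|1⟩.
0.3445|0⟩ - 0.9388|1⟩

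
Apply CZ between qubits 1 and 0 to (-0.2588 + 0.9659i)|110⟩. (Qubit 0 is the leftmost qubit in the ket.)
(0.2588 - 0.9659i)|110⟩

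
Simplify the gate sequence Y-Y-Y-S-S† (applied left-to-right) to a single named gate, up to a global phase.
Y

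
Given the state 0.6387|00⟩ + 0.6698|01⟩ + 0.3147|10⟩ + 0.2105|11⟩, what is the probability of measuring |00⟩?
0.4079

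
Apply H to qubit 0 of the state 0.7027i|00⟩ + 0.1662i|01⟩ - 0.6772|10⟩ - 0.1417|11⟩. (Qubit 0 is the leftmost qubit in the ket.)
(-0.4789 + 0.4969i)|00⟩ + (-0.1002 + 0.1175i)|01⟩ + (0.4789 + 0.4969i)|10⟩ + (0.1002 + 0.1175i)|11⟩

H on qubit 0 mixes each pair of kets that differ only in qubit 0: amplitudes (a, b) of (|…0…⟩, |…1…⟩) become ((a + b)/√2, (a − b)/√2). Kets absent from the input have amplitude 0.
(|00⟩, |10⟩): (a, b) = (0.7027i, -0.6772) → ((-0.4789 + 0.4969i), (0.4789 + 0.4969i))
(|01⟩, |11⟩): (a, b) = (0.1662i, -0.1417) → ((-0.1002 + 0.1175i), (0.1002 + 0.1175i))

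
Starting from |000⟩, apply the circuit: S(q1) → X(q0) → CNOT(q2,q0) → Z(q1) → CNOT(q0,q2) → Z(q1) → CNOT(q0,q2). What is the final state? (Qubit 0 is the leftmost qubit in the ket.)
|100⟩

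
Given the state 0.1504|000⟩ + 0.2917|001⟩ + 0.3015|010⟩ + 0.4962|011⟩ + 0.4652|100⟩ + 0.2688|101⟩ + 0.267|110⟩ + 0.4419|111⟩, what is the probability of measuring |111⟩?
0.1953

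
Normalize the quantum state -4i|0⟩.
-i|0⟩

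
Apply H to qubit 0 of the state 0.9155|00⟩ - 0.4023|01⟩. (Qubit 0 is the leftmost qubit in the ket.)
0.6474|00⟩ - 0.2845|01⟩ + 0.6474|10⟩ - 0.2845|11⟩

H on qubit 0 mixes each pair of kets that differ only in qubit 0: amplitudes (a, b) of (|…0…⟩, |…1…⟩) become ((a + b)/√2, (a − b)/√2). Kets absent from the input have amplitude 0.
(|00⟩, |10⟩): (a, b) = (0.9155, 0) → (0.6474, 0.6474)
(|01⟩, |11⟩): (a, b) = (-0.4023, 0) → (-0.2845, -0.2845)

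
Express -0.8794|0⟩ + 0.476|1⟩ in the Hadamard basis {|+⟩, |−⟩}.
-0.2852|+⟩ - 0.9584|−⟩

With |ψ⟩ = α|0⟩ + β|1⟩, the Hadamard-basis coefficients are ⟨+|ψ⟩ = (α + β)/√2 and ⟨−|ψ⟩ = (α − β)/√2.
Here α = -0.8794, β = 0.476: (α + β)/√2 = -0.2852, (α − β)/√2 = -0.9584.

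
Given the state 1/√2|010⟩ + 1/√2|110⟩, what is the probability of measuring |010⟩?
1/2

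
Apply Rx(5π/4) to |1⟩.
-0.9239i|0⟩ - 0.3827|1⟩

Rx(5π/4) = [[cos(θ/2), −i·sin(θ/2)], [−i·sin(θ/2), cos(θ/2)]]; θ = 5π/4, cos(θ/2) ≈ -0.382683, sin(θ/2) ≈ 0.92388.
With a = amp(|0⟩) = 0 and b = amp(|1⟩) = 1:
new amp(|0⟩) = (-0.382683)·a + (-0.92388i)·b = -0.9239i
new amp(|1⟩) = (-0.92388i)·a + (-0.382683)·b = -0.3827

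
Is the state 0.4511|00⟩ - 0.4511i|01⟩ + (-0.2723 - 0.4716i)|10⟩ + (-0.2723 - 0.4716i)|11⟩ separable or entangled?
Entangled

Writing the state as a|00⟩ + b|01⟩ + c|10⟩ + d|11⟩, it is a product state iff ad − bc = 0.
Here (a, b, c, d) = (0.4511, -0.4511i, (-0.2723 - 0.4716i), (-0.2723 - 0.4716i)): ad − bc = (0.4511)(-0.2723 - 0.4716i) − (-0.4511i)(-0.2723 - 0.4716i) = (0.0899 - 0.3356i) ≠ 0, so the state is entangled.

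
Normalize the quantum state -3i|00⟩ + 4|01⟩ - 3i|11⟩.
-0.5145i|00⟩ + 0.686|01⟩ - 0.5145i|11⟩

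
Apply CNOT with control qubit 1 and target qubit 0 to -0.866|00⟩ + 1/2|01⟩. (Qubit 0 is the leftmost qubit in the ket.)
-0.866|00⟩ + 1/2|11⟩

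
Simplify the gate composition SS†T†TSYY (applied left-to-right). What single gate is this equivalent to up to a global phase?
S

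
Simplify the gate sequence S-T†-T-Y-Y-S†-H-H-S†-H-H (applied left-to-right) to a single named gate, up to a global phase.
S†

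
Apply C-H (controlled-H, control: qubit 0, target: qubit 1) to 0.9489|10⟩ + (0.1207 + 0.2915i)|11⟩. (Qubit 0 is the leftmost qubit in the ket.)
(0.7563 + 0.2061i)|10⟩ + (0.5856 - 0.2061i)|11⟩

C-H leaves the control-|0⟩ kets |00⟩, |01⟩ unchanged and applies H to qubit 1 on the control-|1⟩ pair (|10⟩, |11⟩).
H = [[1/√2, 1/√2], [1/√2, -1/√2]].
With a = amp(|10⟩) = 0.9489 and b = amp(|11⟩) = (0.1207 + 0.2915i):
new amp(|10⟩) = (1/√2)·a + (1/√2)·b = (0.7563 + 0.2061i)
new amp(|11⟩) = (1/√2)·a + (-1/√2)·b = (0.5856 - 0.2061i)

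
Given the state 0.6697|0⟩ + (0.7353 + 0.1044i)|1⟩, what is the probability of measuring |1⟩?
0.5516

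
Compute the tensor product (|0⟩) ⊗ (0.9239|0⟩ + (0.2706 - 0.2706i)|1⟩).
0.9239|00⟩ + (0.2706 - 0.2706i)|01⟩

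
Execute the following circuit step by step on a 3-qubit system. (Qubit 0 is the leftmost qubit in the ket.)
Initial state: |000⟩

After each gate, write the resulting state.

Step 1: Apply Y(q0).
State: i|100⟩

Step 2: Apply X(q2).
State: i|101⟩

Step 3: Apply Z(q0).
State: -i|101⟩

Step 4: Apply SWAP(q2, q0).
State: -i|101⟩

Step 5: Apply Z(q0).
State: i|101⟩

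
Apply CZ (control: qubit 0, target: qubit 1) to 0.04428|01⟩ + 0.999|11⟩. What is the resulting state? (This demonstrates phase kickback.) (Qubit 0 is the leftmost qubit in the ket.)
0.04428|01⟩ - 0.999|11⟩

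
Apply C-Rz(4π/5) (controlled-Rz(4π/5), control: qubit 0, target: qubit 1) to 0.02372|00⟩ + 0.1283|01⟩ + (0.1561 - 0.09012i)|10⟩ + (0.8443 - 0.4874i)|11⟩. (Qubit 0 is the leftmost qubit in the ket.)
0.02372|00⟩ + 0.1283|01⟩ + (-0.03747 - 0.1763i)|10⟩ + (0.7244 + 0.6524i)|11⟩

C-Rz(4π/5) leaves the control-|0⟩ kets |00⟩, |01⟩ unchanged and applies Rz(4π/5) to qubit 1 on the control-|1⟩ pair (|10⟩, |11⟩).
Rz(4π/5) = [[e^(−iθ/2), 0], [0, e^(iθ/2)]] with e^(±iθ/2) = cos(θ/2) ± i·sin(θ/2); θ = 4π/5, cos(θ/2) ≈ 0.309017, sin(θ/2) ≈ 0.951057.
With a = amp(|10⟩) = (0.1561 - 0.09012i) and b = amp(|11⟩) = (0.8443 - 0.4874i):
new amp(|10⟩) = (0.309017 - 0.951057i)·a = (-0.03747 - 0.1763i)
new amp(|11⟩) = (0.309017 + 0.951057i)·b = (0.7244 + 0.6524i)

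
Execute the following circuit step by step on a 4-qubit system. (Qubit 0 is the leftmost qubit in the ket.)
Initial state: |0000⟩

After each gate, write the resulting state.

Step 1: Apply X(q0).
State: |1000⟩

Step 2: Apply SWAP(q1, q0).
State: |0100⟩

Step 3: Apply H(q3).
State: 1/√2|0100⟩ + 1/√2|0101⟩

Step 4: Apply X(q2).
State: 1/√2|0110⟩ + 1/√2|0111⟩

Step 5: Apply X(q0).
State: 1/√2|1110⟩ + 1/√2|1111⟩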